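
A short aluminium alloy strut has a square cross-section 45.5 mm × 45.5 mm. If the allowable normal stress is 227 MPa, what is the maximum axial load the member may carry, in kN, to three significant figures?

A = 2070 mm².
P_max = σ_allow · A = 227 · 2070 = 469900 N = 469.9 kN.

470 kN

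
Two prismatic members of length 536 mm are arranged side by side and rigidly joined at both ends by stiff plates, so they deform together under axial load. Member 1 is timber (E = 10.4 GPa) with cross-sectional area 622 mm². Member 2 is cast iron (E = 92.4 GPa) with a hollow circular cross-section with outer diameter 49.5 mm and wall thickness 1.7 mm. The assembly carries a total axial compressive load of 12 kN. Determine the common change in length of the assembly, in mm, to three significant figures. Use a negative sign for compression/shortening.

-0.214 mm

A_2 = 255.3 mm².
Equal strain + equilibrium ⇒ each member carries load in proportion to AE: A₁E₁ = 6469000 N, A₂E₂ = 23590000 N, ΣAE = 30060000 N.
δ = PL/ΣAE = -12000·536/30060000 = -0.214 mm.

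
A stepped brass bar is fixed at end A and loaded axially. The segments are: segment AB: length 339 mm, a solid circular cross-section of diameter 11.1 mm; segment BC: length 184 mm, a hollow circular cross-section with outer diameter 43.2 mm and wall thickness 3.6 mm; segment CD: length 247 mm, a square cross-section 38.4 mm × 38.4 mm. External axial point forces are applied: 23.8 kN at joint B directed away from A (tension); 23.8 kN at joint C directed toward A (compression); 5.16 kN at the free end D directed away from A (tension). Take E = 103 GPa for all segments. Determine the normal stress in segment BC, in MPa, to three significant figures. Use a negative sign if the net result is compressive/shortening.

-41.6 MPa

Internal axial forces (sectioning from the free end, tension +): N_CD = 5.16 kN, N_BC = -18.64 kN, N_AB = 5.16 kN.
A_BC = 447.9 mm².
σ_BC = N_BC/A_BC = -18640/447.9 = -41.62 MPa.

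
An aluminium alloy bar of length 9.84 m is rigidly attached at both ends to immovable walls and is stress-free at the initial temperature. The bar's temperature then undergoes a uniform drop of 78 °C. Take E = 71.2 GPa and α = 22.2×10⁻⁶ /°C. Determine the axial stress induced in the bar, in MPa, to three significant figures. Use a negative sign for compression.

Free thermal expansion αLΔT = 22.2e-6 · 9840 · -78 = -17.04 mm.
The walls impose strain ε = −(-17.04)/9840 = 1.7316e-03; σ = Eε = 71200 · 1.7316e-03 = 123.3 MPa.

123 MPa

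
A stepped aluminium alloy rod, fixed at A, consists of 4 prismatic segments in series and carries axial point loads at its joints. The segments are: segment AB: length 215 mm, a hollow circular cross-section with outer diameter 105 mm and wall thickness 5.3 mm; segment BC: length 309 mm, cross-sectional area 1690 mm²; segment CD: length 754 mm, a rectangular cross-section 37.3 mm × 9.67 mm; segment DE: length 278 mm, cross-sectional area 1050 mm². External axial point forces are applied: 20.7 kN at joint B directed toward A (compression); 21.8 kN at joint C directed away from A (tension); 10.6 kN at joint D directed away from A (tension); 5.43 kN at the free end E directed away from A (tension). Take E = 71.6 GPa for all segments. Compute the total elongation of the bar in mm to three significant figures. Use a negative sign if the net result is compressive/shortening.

Internal axial forces (sectioning from the free end, tension +): N_DE = 5.43 kN, N_CD = 16.03 kN, N_BC = 37.83 kN, N_AB = 17.13 kN.
A_AB = 1660 mm².
A_CD = 360.7 mm².
δ_AB = 17130·215/(1660·71600) = 0.03099 mm
δ_BC = 37830·309/(1690·71600) = 0.0966 mm
δ_CD = 16030·754/(360.7·71600) = 0.468 mm
δ_DE = 5430·278/(1050·71600) = 0.02008 mm
δ = Σδ_i = 0.6157 mm.

0.616 mm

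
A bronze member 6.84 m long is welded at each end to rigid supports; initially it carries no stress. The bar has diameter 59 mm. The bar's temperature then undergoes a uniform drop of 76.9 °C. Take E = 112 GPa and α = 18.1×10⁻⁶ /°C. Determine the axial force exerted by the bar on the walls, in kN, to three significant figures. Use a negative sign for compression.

426 kN

Free thermal expansion αLΔT = 18.1e-6 · 6840 · -76.9 = -9.521 mm.
The walls impose strain ε = −(-9.521)/6840 = 1.3919e-03; σ = Eε = 112000 · 1.3919e-03 = 155.9 MPa.
Wall reaction R = σ·A = 155.9·2734 = 426200 N = 426.2 kN.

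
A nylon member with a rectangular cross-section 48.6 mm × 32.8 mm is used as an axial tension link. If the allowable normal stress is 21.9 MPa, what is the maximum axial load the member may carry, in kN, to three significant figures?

A = 1594 mm².
P_max = σ_allow · A = 21.9 · 1594 = 34910 N = 34.91 kN.

34.9 kN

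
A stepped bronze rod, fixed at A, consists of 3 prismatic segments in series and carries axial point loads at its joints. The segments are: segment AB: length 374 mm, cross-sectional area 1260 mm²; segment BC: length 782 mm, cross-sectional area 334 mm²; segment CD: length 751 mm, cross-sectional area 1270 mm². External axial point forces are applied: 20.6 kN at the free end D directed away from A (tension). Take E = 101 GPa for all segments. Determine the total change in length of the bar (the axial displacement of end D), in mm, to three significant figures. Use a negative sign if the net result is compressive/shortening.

0.659 mm

Internal axial forces (sectioning from the free end, tension +): N_CD = 20.6 kN, N_BC = 20.6 kN, N_AB = 20.6 kN.
δ_AB = 20600·374/(1260·101000) = 0.06054 mm
δ_BC = 20600·782/(334·101000) = 0.4775 mm
δ_CD = 20600·751/(1270·101000) = 0.1206 mm
δ = Σδ_i = 0.6587 mm.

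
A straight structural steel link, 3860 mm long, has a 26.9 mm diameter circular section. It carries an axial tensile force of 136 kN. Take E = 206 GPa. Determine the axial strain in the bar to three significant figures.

0.00116

A = 568.3 mm².
σ = N/A = 239.3 MPa; ε = σ/E = 239.3/206000 = 1.162e-03.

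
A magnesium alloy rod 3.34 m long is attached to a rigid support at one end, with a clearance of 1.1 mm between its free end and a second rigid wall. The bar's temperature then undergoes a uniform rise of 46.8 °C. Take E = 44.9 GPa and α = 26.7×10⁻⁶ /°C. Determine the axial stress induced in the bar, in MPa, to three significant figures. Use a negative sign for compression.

-41.3 MPa

Free thermal expansion αLΔT = 26.7e-6 · 3340 · 46.8 = 4.174 mm.
The walls engage after the gap closes; constrained expansion = 4.174 − 1.1 = 3.074 mm.
The walls impose strain ε = −(3.074)/3340 = -9.2022e-04; σ = Eε = 44900 · -9.2022e-04 = -41.32 MPa.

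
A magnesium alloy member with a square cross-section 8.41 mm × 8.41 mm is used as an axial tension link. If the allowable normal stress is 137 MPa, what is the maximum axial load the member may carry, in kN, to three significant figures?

A = 70.73 mm².
P_max = σ_allow · A = 137 · 70.73 = 9690 N = 9.69 kN.

9.69 kN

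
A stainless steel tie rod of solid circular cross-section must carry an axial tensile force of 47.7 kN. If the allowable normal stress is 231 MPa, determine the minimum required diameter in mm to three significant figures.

Required area A ≥ P/σ_allow = 47700/231 = 206.5 mm².
For a solid circular section, d ≥ √(4A/π) = 16.21 mm.

16.2 mm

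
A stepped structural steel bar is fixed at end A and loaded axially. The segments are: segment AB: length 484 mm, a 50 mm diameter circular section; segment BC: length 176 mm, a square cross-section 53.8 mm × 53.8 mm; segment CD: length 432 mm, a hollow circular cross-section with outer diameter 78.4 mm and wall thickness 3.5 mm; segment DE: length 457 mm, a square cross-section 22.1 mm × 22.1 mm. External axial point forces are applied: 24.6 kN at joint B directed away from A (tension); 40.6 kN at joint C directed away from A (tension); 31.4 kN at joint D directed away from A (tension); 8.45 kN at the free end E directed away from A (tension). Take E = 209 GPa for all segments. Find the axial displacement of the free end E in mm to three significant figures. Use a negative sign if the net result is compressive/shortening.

0.285 mm

Internal axial forces (sectioning from the free end, tension +): N_DE = 8.45 kN, N_CD = 39.85 kN, N_BC = 80.45 kN, N_AB = 105 kN.
A_AB = 1963 mm².
A_BC = 2894 mm².
A_CD = 823.6 mm².
A_DE = 488.4 mm².
δ_AB = 105000·484/(1963·209000) = 0.1239 mm
δ_BC = 80450·176/(2894·209000) = 0.02341 mm
δ_CD = 39850·432/(823.6·209000) = 0.1 mm
δ_DE = 8450·457/(488.4·209000) = 0.03783 mm
δ = Σδ_i = 0.2852 mm.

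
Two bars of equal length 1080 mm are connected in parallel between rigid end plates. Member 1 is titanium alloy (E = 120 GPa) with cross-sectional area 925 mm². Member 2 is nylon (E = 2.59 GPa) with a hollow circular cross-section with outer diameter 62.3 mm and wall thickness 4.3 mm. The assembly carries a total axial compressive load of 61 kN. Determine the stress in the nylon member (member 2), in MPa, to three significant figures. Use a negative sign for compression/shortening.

A_2 = 783.5 mm².
Equal strain + equilibrium ⇒ each member carries load in proportion to AE: A₁E₁ = 111000000 N, A₂E₂ = 2029000 N, ΣAE = 113000000 N.
σ₂ = P·E₂/ΣAE = -61000·2590/113000000 = -1.398 MPa.

-1.40 MPa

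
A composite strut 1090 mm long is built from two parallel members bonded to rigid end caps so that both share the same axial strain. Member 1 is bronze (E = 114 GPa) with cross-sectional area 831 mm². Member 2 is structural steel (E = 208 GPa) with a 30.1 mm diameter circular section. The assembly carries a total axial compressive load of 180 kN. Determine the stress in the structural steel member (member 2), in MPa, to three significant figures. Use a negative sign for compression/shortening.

-154 MPa

A_2 = 711.6 mm².
Equal strain + equilibrium ⇒ each member carries load in proportion to AE: A₁E₁ = 94730000 N, A₂E₂ = 148000000 N, ΣAE = 242700000 N.
σ₂ = P·E₂/ΣAE = -180000·208000/242700000 = -154.2 MPa.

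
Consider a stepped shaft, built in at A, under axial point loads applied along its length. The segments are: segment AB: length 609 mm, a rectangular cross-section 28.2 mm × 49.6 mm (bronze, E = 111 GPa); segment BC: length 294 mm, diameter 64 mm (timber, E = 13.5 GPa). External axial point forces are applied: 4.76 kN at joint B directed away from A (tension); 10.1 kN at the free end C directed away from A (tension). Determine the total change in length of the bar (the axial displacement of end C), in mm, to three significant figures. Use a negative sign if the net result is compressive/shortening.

Internal axial forces (sectioning from the free end, tension +): N_BC = 10.1 kN, N_AB = 14.86 kN.
A_AB = 1399 mm².
A_BC = 3217 mm².
δ_AB = 14860·609/(1399·111000) = 0.05829 mm
δ_BC = 10100·294/(3217·13500) = 0.06837 mm
δ = Σδ_i = 0.1267 mm.

0.127 mm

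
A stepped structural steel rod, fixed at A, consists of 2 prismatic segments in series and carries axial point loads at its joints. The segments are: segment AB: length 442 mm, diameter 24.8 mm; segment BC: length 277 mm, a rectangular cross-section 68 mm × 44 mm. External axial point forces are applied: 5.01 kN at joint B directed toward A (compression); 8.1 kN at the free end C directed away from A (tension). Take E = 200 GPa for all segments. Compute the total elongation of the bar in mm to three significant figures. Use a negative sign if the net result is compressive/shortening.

0.0179 mm

Internal axial forces (sectioning from the free end, tension +): N_BC = 8.1 kN, N_AB = 3.09 kN.
A_AB = 483.1 mm².
A_BC = 2992 mm².
δ_AB = 3090·442/(483.1·200000) = 0.01414 mm
δ_BC = 8100·277/(2992·200000) = 0.003749 mm
δ = Σδ_i = 0.01789 mm.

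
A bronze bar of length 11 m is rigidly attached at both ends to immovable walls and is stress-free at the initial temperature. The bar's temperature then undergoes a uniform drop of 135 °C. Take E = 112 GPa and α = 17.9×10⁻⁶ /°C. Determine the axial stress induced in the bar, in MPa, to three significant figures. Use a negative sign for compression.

Free thermal expansion αLΔT = 17.9e-6 · 11000 · -135 = -26.58 mm.
The walls impose strain ε = −(-26.58)/11000 = 2.4165e-03; σ = Eε = 112000 · 2.4165e-03 = 270.6 MPa.

271 MPa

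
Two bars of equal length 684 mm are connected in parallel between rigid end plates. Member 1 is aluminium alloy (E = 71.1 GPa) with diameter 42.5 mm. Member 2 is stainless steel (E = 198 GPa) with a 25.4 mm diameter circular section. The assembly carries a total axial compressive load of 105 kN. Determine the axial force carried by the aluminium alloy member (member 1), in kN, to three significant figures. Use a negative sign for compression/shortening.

A_1 = 1419 mm².
A_2 = 506.7 mm².
Equal strain + equilibrium ⇒ each member carries load in proportion to AE: A₁E₁ = 100900000 N, A₂E₂ = 100300000 N, ΣAE = 201200000 N.
F₁ = P·A₁E₁/ΣAE = -105000·100900000/201200000 = -52640 N.

-52.6 kN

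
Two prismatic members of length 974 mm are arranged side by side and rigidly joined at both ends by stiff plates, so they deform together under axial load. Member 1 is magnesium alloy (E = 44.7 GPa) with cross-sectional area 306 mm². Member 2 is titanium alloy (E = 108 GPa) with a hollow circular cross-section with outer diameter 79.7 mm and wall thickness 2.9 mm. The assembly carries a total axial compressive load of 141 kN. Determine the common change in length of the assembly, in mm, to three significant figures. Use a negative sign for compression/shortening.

A_2 = 699.7 mm².
Equal strain + equilibrium ⇒ each member carries load in proportion to AE: A₁E₁ = 13680000 N, A₂E₂ = 75570000 N, ΣAE = 89250000 N.
δ = PL/ΣAE = -141000·974/89250000 = -1.539 mm.

-1.54 mm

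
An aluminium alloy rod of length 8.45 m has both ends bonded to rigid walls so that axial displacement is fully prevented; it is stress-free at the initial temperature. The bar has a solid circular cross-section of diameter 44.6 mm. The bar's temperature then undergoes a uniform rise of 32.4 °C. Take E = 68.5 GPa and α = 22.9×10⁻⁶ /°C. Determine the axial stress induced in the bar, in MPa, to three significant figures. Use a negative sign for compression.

Free thermal expansion αLΔT = 22.9e-6 · 8450 · 32.4 = 6.27 mm.
The walls impose strain ε = −(6.27)/8450 = -7.4196e-04; σ = Eε = 68500 · -7.4196e-04 = -50.82 MPa.

-50.8 MPa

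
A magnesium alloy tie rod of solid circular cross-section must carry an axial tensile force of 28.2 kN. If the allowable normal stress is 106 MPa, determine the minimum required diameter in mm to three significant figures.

18.4 mm

Required area A ≥ P/σ_allow = 28200/106 = 266 mm².
For a solid circular section, d ≥ √(4A/π) = 18.4 mm.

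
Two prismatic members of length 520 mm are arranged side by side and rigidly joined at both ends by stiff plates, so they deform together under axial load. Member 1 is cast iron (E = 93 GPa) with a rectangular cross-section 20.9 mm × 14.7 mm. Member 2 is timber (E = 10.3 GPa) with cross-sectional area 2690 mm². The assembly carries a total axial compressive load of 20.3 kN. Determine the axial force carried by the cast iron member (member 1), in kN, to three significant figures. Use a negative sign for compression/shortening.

-10.3 kN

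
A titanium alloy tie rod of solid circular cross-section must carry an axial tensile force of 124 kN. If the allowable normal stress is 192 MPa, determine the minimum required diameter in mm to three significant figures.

28.7 mm

Required area A ≥ P/σ_allow = 124000/192 = 645.8 mm².
For a solid circular section, d ≥ √(4A/π) = 28.68 mm.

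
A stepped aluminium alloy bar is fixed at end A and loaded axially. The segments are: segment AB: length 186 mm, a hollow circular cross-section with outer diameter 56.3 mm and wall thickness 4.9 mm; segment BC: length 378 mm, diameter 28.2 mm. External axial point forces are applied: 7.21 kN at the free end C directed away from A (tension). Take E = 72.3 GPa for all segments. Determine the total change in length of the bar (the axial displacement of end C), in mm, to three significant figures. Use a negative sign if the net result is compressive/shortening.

0.0838 mm

Internal axial forces (sectioning from the free end, tension +): N_BC = 7.21 kN, N_AB = 7.21 kN.
A_AB = 791.2 mm².
A_BC = 624.6 mm².
δ_AB = 7210·186/(791.2·72300) = 0.02344 mm
δ_BC = 7210·378/(624.6·72300) = 0.06035 mm
δ = Σδ_i = 0.0838 mm.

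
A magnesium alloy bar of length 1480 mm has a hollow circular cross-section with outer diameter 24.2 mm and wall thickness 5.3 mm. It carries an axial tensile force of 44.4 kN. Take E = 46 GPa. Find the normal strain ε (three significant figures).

0.00307

A = 314.7 mm².
σ = N/A = 141.1 MPa; ε = σ/E = 141.1/46000 = 3.067e-03.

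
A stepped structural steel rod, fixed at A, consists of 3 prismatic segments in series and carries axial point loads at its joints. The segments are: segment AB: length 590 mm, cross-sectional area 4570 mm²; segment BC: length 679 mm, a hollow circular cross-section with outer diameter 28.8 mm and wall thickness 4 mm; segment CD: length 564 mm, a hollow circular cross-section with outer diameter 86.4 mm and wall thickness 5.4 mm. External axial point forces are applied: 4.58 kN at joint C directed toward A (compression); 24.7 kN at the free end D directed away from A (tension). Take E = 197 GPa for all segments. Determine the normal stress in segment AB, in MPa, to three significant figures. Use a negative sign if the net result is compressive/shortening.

4.40 MPa

Internal axial forces (sectioning from the free end, tension +): N_CD = 24.7 kN, N_BC = 20.12 kN, N_AB = 20.12 kN.
σ_AB = N_AB/A_AB = 20120/4570 = 4.403 MPa.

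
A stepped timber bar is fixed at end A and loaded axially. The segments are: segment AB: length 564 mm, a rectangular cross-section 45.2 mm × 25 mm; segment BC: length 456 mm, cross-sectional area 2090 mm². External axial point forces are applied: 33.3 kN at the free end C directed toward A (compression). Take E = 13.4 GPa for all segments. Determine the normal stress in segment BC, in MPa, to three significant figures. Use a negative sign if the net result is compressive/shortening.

-15.9 MPa

Internal axial forces (sectioning from the free end, tension +): N_BC = -33.3 kN, N_AB = -33.3 kN.
σ_BC = N_BC/A_BC = -33300/2090 = -15.93 MPa.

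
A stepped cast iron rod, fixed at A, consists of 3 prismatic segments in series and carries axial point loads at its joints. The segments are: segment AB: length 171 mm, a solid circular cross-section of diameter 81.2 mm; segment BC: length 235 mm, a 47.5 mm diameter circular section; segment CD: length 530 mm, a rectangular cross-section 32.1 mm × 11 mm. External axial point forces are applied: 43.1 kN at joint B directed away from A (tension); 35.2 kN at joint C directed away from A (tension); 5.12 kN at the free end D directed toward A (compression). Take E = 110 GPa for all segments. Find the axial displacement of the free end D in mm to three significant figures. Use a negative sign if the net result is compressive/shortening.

-0.0116 mm

Internal axial forces (sectioning from the free end, tension +): N_CD = -5.12 kN, N_BC = 30.08 kN, N_AB = 73.18 kN.
A_AB = 5178 mm².
A_BC = 1772 mm².
A_CD = 353.1 mm².
δ_AB = 73180·171/(5178·110000) = 0.02197 mm
δ_BC = 30080·235/(1772·110000) = 0.03626 mm
δ_CD = -5120·530/(353.1·110000) = -0.06986 mm
δ = Σδ_i = -0.01163 mm.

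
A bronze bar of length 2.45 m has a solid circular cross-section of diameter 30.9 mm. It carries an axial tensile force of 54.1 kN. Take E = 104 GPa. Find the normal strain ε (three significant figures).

6.94e-04

A = 749.9 mm².
σ = N/A = 72.14 MPa; ε = σ/E = 72.14/104000 = 6.937e-04.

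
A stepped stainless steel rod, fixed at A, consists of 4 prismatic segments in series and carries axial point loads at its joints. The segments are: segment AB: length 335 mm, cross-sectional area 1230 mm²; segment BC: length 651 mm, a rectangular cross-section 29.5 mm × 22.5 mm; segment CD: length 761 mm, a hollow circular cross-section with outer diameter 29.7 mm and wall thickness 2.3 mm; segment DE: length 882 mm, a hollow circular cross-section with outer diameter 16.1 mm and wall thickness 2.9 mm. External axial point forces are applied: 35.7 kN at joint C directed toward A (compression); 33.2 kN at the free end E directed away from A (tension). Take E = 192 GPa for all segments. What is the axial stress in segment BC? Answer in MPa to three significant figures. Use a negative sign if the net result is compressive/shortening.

-3.77 MPa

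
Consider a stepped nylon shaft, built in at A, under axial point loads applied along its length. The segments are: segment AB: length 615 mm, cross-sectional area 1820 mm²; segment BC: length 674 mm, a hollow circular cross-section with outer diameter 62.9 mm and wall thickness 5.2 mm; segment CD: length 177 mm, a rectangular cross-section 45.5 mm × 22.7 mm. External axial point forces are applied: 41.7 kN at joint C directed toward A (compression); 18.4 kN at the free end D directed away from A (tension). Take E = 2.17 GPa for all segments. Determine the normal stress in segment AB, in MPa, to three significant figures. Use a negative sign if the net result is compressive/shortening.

-12.8 MPa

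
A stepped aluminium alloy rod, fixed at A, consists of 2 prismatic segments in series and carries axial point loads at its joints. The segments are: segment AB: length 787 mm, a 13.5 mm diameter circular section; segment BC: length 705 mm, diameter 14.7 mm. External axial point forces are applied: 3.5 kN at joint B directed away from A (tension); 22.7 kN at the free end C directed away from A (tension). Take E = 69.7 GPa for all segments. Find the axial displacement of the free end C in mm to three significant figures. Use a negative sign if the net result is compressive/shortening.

Internal axial forces (sectioning from the free end, tension +): N_BC = 22.7 kN, N_AB = 26.2 kN.
A_AB = 143.1 mm².
A_BC = 169.7 mm².
δ_AB = 26200·787/(143.1·69700) = 2.067 mm
δ_BC = 22700·705/(169.7·69700) = 1.353 mm
δ = Σδ_i = 3.42 mm.

3.42 mm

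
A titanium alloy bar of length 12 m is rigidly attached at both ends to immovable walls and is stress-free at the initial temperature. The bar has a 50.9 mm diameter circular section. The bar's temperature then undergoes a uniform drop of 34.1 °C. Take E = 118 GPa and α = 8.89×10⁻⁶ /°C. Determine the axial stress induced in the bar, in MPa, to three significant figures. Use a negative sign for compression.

Free thermal expansion αLΔT = 8.89e-6 · 12000 · -34.1 = -3.638 mm.
The walls impose strain ε = −(-3.638)/12000 = 3.0315e-04; σ = Eε = 118000 · 3.0315e-04 = 35.77 MPa.

35.8 MPa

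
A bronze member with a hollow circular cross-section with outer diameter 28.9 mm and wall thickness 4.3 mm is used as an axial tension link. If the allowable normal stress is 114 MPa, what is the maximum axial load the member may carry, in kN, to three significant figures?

37.9 kN

A = 332.3 mm².
P_max = σ_allow · A = 114 · 332.3 = 37880 N = 37.88 kN.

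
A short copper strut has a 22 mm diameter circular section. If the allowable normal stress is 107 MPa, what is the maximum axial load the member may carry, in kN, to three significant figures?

40.7 kN

A = 380.1 mm².
P_max = σ_allow · A = 107 · 380.1 = 40670 N = 40.67 kN.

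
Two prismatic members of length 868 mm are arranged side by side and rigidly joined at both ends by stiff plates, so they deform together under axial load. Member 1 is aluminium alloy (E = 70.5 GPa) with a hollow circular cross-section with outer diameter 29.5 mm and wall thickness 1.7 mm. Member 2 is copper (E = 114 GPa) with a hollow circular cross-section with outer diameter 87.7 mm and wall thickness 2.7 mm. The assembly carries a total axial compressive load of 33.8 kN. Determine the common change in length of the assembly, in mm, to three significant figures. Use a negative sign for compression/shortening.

A_1 = 148.5 mm².
A_2 = 721 mm².
Equal strain + equilibrium ⇒ each member carries load in proportion to AE: A₁E₁ = 10470000 N, A₂E₂ = 82190000 N, ΣAE = 92660000 N.
δ = PL/ΣAE = -33800·868/92660000 = -0.3166 mm.

-0.317 mm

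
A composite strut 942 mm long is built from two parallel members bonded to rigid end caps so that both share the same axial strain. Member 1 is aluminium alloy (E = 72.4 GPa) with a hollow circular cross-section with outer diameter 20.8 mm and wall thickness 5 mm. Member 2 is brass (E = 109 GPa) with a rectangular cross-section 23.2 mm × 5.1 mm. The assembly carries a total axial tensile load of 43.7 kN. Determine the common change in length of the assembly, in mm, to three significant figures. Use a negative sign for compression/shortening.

1.33 mm

A_1 = 248.2 mm².
A_2 = 118.3 mm².
Equal strain + equilibrium ⇒ each member carries load in proportion to AE: A₁E₁ = 17970000 N, A₂E₂ = 12900000 N, ΣAE = 30870000 N.
δ = PL/ΣAE = 43700·942/30870000 = 1.334 mm.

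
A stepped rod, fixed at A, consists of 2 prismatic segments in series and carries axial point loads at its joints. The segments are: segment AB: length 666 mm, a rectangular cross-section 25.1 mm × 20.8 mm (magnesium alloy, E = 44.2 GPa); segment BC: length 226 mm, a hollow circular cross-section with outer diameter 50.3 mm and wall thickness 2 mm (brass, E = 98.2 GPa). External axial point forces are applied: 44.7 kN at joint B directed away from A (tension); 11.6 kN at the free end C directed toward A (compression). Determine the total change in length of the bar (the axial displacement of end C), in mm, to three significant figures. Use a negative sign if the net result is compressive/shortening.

0.867 mm

Internal axial forces (sectioning from the free end, tension +): N_BC = -11.6 kN, N_AB = 33.1 kN.
A_AB = 522.1 mm².
A_BC = 303.5 mm².
δ_AB = 33100·666/(522.1·44200) = 0.9553 mm
δ_BC = -11600·226/(303.5·98200) = -0.08797 mm
δ = Σδ_i = 0.8673 mm.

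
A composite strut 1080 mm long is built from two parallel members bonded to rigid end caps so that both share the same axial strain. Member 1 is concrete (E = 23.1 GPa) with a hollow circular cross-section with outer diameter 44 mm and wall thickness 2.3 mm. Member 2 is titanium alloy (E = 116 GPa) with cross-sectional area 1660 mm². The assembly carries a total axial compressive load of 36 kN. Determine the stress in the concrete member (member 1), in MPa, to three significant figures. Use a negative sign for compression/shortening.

-4.17 MPa

A_1 = 301.3 mm².
Equal strain + equilibrium ⇒ each member carries load in proportion to AE: A₁E₁ = 6960000 N, A₂E₂ = 192600000 N, ΣAE = 199500000 N.
σ₁ = P·E₁/ΣAE = -36000·23100/199500000 = -4.168 MPa.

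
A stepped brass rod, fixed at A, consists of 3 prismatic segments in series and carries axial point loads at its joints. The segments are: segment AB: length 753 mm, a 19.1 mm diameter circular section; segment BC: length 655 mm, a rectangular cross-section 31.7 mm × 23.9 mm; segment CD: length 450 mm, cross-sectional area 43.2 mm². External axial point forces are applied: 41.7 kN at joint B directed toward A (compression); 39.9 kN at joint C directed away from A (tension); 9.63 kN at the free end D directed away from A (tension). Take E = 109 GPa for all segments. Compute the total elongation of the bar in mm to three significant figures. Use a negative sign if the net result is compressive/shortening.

1.50 mm

Internal axial forces (sectioning from the free end, tension +): N_CD = 9.63 kN, N_BC = 49.53 kN, N_AB = 7.83 kN.
A_AB = 286.5 mm².
A_BC = 757.6 mm².
δ_AB = 7830·753/(286.5·109000) = 0.1888 mm
δ_BC = 49530·655/(757.6·109000) = 0.3928 mm
δ_CD = 9630·450/(43.2·109000) = 0.9203 mm
δ = Σδ_i = 1.502 mm.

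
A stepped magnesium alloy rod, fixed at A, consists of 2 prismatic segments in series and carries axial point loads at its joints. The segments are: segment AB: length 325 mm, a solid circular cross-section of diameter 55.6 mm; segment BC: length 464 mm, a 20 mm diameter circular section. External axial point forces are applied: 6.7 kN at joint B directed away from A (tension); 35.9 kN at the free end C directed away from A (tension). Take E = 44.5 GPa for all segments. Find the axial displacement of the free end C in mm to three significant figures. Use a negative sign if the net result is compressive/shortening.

Internal axial forces (sectioning from the free end, tension +): N_BC = 35.9 kN, N_AB = 42.6 kN.
A_AB = 2428 mm².
A_BC = 314.2 mm².
δ_AB = 42600·325/(2428·44500) = 0.1281 mm
δ_BC = 35900·464/(314.2·44500) = 1.192 mm
δ = Σδ_i = 1.32 mm.

1.32 mm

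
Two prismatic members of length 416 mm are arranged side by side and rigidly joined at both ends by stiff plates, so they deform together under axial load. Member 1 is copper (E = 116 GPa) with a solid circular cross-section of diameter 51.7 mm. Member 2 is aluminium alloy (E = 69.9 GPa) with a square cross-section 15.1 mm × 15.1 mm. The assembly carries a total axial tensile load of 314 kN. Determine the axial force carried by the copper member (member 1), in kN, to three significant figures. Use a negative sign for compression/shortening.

295 kN

A_1 = 2099 mm².
A_2 = 228 mm².
Equal strain + equilibrium ⇒ each member carries load in proportion to AE: A₁E₁ = 243500000 N, A₂E₂ = 15940000 N, ΣAE = 259500000 N.
F₁ = P·A₁E₁/ΣAE = 314000·243500000/259500000 = 294700 N.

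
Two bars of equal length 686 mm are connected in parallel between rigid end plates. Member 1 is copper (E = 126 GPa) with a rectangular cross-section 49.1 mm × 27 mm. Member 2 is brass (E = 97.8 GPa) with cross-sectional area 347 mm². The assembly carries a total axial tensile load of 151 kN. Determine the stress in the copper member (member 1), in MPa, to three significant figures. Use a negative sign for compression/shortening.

A_1 = 1326 mm².
Equal strain + equilibrium ⇒ each member carries load in proportion to AE: A₁E₁ = 167000000 N, A₂E₂ = 33940000 N, ΣAE = 201000000 N.
σ₁ = P·E₁/ΣAE = 151000·126000/201000000 = 94.67 MPa.

94.7 MPa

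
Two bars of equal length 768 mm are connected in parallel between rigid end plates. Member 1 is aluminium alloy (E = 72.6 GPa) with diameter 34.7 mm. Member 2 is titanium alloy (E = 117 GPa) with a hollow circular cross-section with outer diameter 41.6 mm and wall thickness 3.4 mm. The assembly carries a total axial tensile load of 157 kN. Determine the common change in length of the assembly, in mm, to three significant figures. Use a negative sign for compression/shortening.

1.04 mm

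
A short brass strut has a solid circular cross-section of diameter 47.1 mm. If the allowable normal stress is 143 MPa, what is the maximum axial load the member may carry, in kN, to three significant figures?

249 kN

A = 1742 mm².
P_max = σ_allow · A = 143 · 1742 = 249200 N = 249.2 kN.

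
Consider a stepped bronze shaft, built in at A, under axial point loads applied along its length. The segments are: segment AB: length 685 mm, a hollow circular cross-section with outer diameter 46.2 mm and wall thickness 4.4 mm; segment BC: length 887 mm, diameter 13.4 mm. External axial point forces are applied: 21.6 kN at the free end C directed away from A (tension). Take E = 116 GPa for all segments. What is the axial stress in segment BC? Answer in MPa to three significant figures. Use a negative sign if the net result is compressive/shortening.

153 MPa

Internal axial forces (sectioning from the free end, tension +): N_BC = 21.6 kN, N_AB = 21.6 kN.
A_BC = 141 mm².
σ_BC = N_BC/A_BC = 21600/141 = 153.2 MPa.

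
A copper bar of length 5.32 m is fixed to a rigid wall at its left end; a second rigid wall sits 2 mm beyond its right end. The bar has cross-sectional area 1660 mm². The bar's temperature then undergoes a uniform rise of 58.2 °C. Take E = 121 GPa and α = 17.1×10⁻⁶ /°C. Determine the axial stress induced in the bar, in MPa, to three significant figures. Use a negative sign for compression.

-74.9 MPa

Free thermal expansion αLΔT = 17.1e-6 · 5320 · 58.2 = 5.295 mm.
The walls engage after the gap closes; constrained expansion = 5.295 − 2 = 3.295 mm.
The walls impose strain ε = −(3.295)/5320 = -6.1928e-04; σ = Eε = 121000 · -6.1928e-04 = -74.93 MPa.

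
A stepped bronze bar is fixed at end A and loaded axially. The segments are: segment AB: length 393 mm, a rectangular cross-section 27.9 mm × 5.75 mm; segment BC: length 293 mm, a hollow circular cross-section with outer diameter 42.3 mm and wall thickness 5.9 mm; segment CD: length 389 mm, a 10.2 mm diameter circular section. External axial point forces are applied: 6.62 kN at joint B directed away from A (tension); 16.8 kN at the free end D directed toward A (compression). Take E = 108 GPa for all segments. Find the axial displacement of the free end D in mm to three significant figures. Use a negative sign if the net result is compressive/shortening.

Internal axial forces (sectioning from the free end, tension +): N_CD = -16.8 kN, N_BC = -16.8 kN, N_AB = -10.18 kN.
A_AB = 160.4 mm².
A_BC = 674.7 mm².
A_CD = 81.71 mm².
δ_AB = -10180·393/(160.4·108000) = -0.2309 mm
δ_BC = -16800·293/(674.7·108000) = -0.06755 mm
δ_CD = -16800·389/(81.71·108000) = -0.7405 mm
δ = Σδ_i = -1.039 mm.

-1.04 mm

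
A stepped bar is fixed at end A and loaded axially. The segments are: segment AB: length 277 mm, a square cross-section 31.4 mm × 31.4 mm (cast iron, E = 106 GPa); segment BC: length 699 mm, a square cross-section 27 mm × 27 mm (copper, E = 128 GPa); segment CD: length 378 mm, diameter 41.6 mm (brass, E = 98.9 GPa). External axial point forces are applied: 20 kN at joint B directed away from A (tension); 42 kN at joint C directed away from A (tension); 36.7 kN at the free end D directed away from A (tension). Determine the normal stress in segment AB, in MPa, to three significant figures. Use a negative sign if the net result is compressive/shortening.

100 MPa

Internal axial forces (sectioning from the free end, tension +): N_CD = 36.7 kN, N_BC = 78.7 kN, N_AB = 98.7 kN.
A_AB = 986 mm².
σ_AB = N_AB/A_AB = 98700/986 = 100.1 MPa.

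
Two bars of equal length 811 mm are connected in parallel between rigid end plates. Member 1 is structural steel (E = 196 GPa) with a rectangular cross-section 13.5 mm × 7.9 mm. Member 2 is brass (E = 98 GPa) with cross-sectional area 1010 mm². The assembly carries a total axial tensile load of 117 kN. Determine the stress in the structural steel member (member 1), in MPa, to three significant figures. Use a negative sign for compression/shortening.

A_1 = 106.7 mm².
Equal strain + equilibrium ⇒ each member carries load in proportion to AE: A₁E₁ = 20900000 N, A₂E₂ = 98980000 N, ΣAE = 119900000 N.
σ₁ = P·E₁/ΣAE = 117000·196000/119900000 = 191.3 MPa.

191 MPa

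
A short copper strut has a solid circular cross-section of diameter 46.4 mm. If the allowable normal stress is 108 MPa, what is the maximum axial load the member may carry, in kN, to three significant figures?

A = 1691 mm².
P_max = σ_allow · A = 108 · 1691 = 182600 N = 182.6 kN.

183 kN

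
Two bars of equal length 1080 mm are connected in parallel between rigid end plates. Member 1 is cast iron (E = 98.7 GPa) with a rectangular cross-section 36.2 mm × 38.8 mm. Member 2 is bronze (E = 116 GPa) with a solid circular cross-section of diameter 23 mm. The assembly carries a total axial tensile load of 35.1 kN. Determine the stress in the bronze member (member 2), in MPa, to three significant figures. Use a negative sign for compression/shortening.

21.8 MPa

A_1 = 1405 mm².
A_2 = 415.5 mm².
Equal strain + equilibrium ⇒ each member carries load in proportion to AE: A₁E₁ = 138600000 N, A₂E₂ = 48200000 N, ΣAE = 186800000 N.
σ₂ = P·E₂/ΣAE = 35100·116000/186800000 = 21.79 MPa.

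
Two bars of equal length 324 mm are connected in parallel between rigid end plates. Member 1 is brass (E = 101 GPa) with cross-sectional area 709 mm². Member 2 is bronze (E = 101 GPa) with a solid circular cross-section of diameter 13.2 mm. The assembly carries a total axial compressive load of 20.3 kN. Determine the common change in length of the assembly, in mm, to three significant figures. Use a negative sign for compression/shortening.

-0.0770 mm

A_2 = 136.8 mm².
Equal strain + equilibrium ⇒ each member carries load in proportion to AE: A₁E₁ = 71610000 N, A₂E₂ = 13820000 N, ΣAE = 85430000 N.
δ = PL/ΣAE = -20300·324/85430000 = -0.07699 mm.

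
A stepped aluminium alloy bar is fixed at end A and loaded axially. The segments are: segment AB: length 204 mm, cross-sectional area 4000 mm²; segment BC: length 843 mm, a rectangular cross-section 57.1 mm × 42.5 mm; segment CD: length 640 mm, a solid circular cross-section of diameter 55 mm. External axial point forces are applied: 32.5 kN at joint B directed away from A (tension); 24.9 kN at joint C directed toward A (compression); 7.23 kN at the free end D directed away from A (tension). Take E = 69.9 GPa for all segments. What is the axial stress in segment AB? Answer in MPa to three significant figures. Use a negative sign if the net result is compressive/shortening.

3.71 MPa

Internal axial forces (sectioning from the free end, tension +): N_CD = 7.23 kN, N_BC = -17.67 kN, N_AB = 14.83 kN.
σ_AB = N_AB/A_AB = 14830/4000 = 3.708 MPa.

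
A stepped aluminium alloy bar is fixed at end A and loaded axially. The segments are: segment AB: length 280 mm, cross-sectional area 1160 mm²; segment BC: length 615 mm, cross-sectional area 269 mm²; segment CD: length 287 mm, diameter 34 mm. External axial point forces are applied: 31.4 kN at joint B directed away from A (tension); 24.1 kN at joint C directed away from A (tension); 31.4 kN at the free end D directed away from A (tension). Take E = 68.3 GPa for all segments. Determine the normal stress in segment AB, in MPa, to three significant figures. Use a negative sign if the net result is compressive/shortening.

74.9 MPa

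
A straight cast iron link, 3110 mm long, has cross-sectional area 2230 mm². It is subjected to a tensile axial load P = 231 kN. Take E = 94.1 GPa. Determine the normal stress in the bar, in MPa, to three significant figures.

σ = N/A = 231000/2230 = 103.6 MPa.

104 MPa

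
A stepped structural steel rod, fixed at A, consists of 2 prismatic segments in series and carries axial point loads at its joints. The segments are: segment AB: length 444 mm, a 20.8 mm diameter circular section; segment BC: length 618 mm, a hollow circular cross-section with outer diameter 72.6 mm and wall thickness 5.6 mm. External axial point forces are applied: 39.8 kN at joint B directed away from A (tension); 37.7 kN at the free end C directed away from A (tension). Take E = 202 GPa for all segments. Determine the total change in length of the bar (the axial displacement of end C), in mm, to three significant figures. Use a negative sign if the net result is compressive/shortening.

0.599 mm

Internal axial forces (sectioning from the free end, tension +): N_BC = 37.7 kN, N_AB = 77.5 kN.
A_AB = 339.8 mm².
A_BC = 1179 mm².
δ_AB = 77500·444/(339.8·202000) = 0.5013 mm
δ_BC = 37700·618/(1179·202000) = 0.09785 mm
δ = Σδ_i = 0.5992 mm.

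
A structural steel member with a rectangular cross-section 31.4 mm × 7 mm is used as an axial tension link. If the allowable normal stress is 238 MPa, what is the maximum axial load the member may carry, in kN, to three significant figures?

52.3 kN

A = 219.8 mm².
P_max = σ_allow · A = 238 · 219.8 = 52310 N = 52.31 kN.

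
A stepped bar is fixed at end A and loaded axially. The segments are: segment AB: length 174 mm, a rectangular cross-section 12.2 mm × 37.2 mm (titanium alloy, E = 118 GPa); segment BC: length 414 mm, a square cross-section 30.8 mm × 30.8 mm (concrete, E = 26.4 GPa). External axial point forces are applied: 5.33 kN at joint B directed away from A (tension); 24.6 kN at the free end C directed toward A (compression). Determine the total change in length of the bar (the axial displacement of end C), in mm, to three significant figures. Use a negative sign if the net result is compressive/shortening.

-0.469 mm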